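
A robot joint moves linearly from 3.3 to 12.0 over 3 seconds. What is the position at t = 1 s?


s = t/T = 1/3 = 0.3333
p(t) = p0 + (pf-p0)*s
= 3.3 + (12.0 - 3.3) * 0.3333
= 6.2


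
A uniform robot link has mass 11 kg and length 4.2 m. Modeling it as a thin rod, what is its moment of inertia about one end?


I = (1/3) * m * L^2
= (1/3) * 11 * 4.2^2
= 0.333333 * 11 * 17.64
= 64.68 kg*m^2


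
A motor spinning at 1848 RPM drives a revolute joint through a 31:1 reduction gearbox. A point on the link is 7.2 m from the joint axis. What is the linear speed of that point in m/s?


omega_motor = 1848 * 2*pi/60 = 193.5221 rad/s
omega_joint = omega_motor / 31 = 6.2426 rad/s
v = omega_joint * r = 6.2426 * 7.2
= 44.9471 m/s


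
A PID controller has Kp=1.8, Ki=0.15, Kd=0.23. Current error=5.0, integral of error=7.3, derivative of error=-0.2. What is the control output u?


u = Kp*e + Ki*int(e) + Kd*de/dt
= 1.8*5.0 + 0.15*7.3 + 0.23*(-0.2)
= 9.0 + 1.095 + -0.046
= 10.049


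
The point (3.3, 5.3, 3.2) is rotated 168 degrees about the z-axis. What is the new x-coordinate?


Rotation about z-axis: x' = x*cos(theta) - y*sin(theta)
= 3.3 * -0.9781 - 5.3 * 0.2079
= -4.3298


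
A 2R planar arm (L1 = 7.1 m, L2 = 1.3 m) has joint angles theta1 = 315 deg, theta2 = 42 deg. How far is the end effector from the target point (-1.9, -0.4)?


End effector via forward kinematics:
x = L1*cos(t1) + L2*cos(t1+t2) = 6.3187
y = L1*sin(t1) + L2*sin(t1+t2) = -5.0885
Distance to target:
d = sqrt((-1.9 - 6.3187)^2 + (-0.4 - -5.0885)^2)
= sqrt(67.5466 + 21.982)
= 9.462 m


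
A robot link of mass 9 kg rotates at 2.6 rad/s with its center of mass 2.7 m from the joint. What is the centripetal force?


F = m * omega^2 * r
= 9 * 2.6^2 * 2.7
= 9 * 6.76 * 2.7
= 164.268 N


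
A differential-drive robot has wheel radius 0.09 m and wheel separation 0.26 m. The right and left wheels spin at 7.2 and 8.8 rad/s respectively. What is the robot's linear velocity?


vR = r*wR = 0.09*7.2 = 0.648 m/s
vL = r*wL = 0.09*8.8 = 0.792 m/s
v = (vR+vL)/2 = 0.72 m/s
omega = (vR-vL)/L = -0.5538 rad/s
linear velocity = 0.72 m/s


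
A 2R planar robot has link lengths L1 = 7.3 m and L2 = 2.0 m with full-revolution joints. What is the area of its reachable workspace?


r_max = L1 + L2 = 9.3 m
r_min = |L1 - L2| = 5.3 m
Area = pi*(r_max^2 - r_min^2)
= pi*(86.49 - 28.09)
= pi * 58.4
= 183.469 m^2


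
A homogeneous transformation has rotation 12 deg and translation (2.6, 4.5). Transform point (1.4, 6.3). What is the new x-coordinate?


x' = cos(theta)*px - sin(theta)*py + tx
= 0.9781*1.4 - 0.2079*6.3 + 2.6
= 2.6596


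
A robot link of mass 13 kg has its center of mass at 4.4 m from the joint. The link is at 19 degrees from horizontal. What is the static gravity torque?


tau = m*g*L*cos(angle)
= 13 * 9.81 * 4.4 * cos(19 deg)
= 13 * 9.81 * 4.4 * 0.9455
= 530.5607 Nm


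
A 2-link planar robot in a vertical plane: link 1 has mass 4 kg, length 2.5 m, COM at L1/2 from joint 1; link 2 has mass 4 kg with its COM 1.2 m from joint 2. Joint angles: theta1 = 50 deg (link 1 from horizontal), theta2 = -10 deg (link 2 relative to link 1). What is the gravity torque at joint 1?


Horizontal distance from joint 1 to link-1 COM:
  x_c1 = (L1/2)*cos(t1) = 1.25 * 0.6428 = 0.8035 m
Horizontal distance from joint 1 to link-2 COM:
  x_c2 = L1*cos(t1) + Lc2*cos(t1+t2)
       = 2.5*0.6428 + 1.2*0.766 = 2.5262 m
tau1 = m1*g*x_c1 + m2*g*x_c2
     = 4*9.81*0.8035 + 4*9.81*2.5262
     = 31.5287 + 99.129
     = 130.6577 Nm


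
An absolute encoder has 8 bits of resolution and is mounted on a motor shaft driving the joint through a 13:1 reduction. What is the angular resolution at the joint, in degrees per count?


counts = 2^8 = 256
effective counts at joint = 256 * 13 = 3328
resolution = 360 / 3328
= 0.1082 deg/count


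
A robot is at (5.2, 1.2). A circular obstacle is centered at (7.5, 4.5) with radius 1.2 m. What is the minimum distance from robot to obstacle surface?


center_dist = sqrt((5.2-7.5)^2 + (1.2-4.5)^2)
= sqrt(5.29 + 10.89)
= 4.0224
min_dist = center_dist - radius = 4.0224 - 1.2 = 2.8224 m


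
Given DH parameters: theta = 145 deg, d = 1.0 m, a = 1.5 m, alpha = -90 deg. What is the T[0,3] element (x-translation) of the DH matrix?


T[0,3] = a * cos(theta)
= 1.5 * cos(145 deg)
= 1.5 * -0.8192
= -1.2287


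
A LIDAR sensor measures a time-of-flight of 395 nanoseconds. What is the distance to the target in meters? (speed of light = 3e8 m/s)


tof = 395 ns = 3.95e-07 s
dist = c * tof / 2
= 3e8 * 3.95e-07 / 2
= 59.25 m


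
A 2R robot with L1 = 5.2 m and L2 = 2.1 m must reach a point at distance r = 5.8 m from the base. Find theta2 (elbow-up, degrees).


cos(theta2) = (r^2 - L1^2 - L2^2) / (2*L1*L2)
cos(theta2) = (33.64 - 27.04 - 4.41) / 21.84
cos(theta2) = 0.100275
theta2 = 84.245 degrees


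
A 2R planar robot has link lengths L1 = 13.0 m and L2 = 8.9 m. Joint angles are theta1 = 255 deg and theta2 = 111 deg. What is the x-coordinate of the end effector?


Convert angles to radians: theta1 = 4.4506, theta2 = 1.9373
x = L1*cos(theta1) + L2*cos(theta1+theta2)
x = -3.3646 + 8.8512
x = 5.4866


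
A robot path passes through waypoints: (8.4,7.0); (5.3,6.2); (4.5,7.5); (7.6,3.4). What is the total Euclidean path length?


Segment lengths:
  seg1 = sqrt((-3.1)^2 + (-0.8)^2) = 3.2016
  seg2 = sqrt((-0.8)^2 + (1.3)^2) = 1.5264
  seg3 = sqrt((3.1)^2 + (-4.1)^2) = 5.14
Total = 9.868


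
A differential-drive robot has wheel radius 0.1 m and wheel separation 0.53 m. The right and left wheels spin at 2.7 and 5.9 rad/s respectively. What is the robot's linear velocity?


vR = r*wR = 0.1*2.7 = 0.27 m/s
vL = r*wL = 0.1*5.9 = 0.59 m/s
v = (vR+vL)/2 = 0.43 m/s
omega = (vR-vL)/L = -0.6038 rad/s
linear velocity = 0.43 m/s


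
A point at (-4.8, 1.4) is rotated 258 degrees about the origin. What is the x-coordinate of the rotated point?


x' = x*cos(theta) - y*sin(theta)
cos(258 deg) = -0.2079, sin(258 deg) = -0.9781
x' = -4.8 * -0.2079 - 1.4 * -0.9781
= 0.998 - -1.3694
= 2.3674


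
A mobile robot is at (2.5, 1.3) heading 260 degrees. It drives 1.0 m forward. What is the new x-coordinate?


x_new = x0 + d*cos(theta)
= 2.5 + 1.0*cos(260)
= 2.5 + -0.1736
= 2.3264


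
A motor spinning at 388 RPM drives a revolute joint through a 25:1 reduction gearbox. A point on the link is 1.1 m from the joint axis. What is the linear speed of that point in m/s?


omega_motor = 388 * 2*pi/60 = 40.6313 rad/s
omega_joint = omega_motor / 25 = 1.6253 rad/s
v = omega_joint * r = 1.6253 * 1.1
= 1.7878 m/s


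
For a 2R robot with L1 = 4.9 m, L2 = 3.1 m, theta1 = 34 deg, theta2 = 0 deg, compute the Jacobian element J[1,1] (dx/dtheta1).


J[1,1] = -L1*sin(t1) - L2*sin(t1+t2)
= -4.9*sin(34) - 3.1*sin(34)
= -4.4735


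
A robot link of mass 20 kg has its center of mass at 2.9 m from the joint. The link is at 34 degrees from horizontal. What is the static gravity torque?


tau = m*g*L*cos(angle)
= 20 * 9.81 * 2.9 * cos(34 deg)
= 20 * 9.81 * 2.9 * 0.829
= 471.7058 Nm


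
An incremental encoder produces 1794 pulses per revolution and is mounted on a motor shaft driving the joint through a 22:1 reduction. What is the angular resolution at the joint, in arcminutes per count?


counts per rev = 1794
effective counts at joint = 1794 * 22 = 39468
resolution = 360*60 / 39468
= 0.5473 arcmin/count


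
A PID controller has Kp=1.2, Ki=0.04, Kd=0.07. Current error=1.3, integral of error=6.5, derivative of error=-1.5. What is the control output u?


u = Kp*e + Ki*int(e) + Kd*de/dt
= 1.2*1.3 + 0.04*6.5 + 0.07*(-1.5)
= 1.56 + 0.26 + -0.105
= 1.715


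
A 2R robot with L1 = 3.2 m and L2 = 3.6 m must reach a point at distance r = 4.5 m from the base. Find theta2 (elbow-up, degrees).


cos(theta2) = (r^2 - L1^2 - L2^2) / (2*L1*L2)
cos(theta2) = (20.25 - 10.24 - 12.96) / 23.04
cos(theta2) = -0.128038
theta2 = 97.3562 degrees


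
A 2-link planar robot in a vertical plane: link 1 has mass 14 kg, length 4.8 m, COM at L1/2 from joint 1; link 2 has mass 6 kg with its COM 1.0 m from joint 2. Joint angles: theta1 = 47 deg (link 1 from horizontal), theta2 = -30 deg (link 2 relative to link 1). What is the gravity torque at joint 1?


Horizontal distance from joint 1 to link-1 COM:
  x_c1 = (L1/2)*cos(t1) = 2.4 * 0.682 = 1.6368 m
Horizontal distance from joint 1 to link-2 COM:
  x_c2 = L1*cos(t1) + Lc2*cos(t1+t2)
       = 4.8*0.682 + 1.0*0.9563 = 4.2299 m
tau1 = m1*g*x_c1 + m2*g*x_c2
     = 14*9.81*1.6368 + 6*9.81*4.2299
     = 224.7976 + 248.9717
     = 473.7693 Nm


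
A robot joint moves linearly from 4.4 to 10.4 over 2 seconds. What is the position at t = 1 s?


s = t/T = 1/2 = 0.5
p(t) = p0 + (pf-p0)*s
= 4.4 + (10.4 - 4.4) * 0.5
= 7.4


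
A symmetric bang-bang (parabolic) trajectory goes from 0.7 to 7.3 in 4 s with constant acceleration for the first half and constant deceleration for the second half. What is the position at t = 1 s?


Symmetric rest-to-rest: each phase covers (pf-p0)/2 in time T/2. 0.5*a*(T/2)^2 = (pf-p0)/2 => a = 4*(pf-p0)/T^2
a = 4*(7.3-0.7)/4^2 = 1.65
t = 1 is in the acceleration phase (t <= T/2).
p = p0 + 0.5*a*t^2 = 0.7 + 0.5*1.65*1^2
= 1.525


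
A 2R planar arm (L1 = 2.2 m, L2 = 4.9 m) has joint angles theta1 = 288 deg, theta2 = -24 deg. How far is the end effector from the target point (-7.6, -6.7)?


End effector via forward kinematics:
x = L1*cos(t1) + L2*cos(t1+t2) = 0.1676
y = L1*sin(t1) + L2*sin(t1+t2) = -6.9655
Distance to target:
d = sqrt((-7.6 - 0.1676)^2 + (-6.7 - -6.9655)^2)
= sqrt(60.3364 + 0.0705)
= 7.7722 m


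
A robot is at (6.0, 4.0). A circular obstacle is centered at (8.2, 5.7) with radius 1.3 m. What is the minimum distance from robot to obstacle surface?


center_dist = sqrt((6.0-8.2)^2 + (4.0-5.7)^2)
= sqrt(4.84 + 2.89)
= 2.7803
min_dist = center_dist - radius = 2.7803 - 1.3 = 1.4803 m


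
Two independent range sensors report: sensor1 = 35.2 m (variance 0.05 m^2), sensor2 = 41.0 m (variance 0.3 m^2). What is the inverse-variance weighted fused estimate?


w1 = (1/var1) / (1/var1 + 1/var2)
   = 20.0 / (20.0 + 3.3333) = 0.8571
w2 = 1 - w1 = 0.1429
fused = w1*s1 + w2*s2 = 30.1714 + 5.8571
= 36.0286 m


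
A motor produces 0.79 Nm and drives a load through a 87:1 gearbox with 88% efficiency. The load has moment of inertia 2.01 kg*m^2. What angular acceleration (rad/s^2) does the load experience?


tau_out = tau_motor * N * eta
= 0.79 * 87 * 0.88 = 60.4824 Nm
alpha = tau_out / I = 60.4824 / 2.01
= 30.0907 rad/s^2


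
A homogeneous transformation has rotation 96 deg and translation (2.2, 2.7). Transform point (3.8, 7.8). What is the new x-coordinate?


x' = cos(theta)*px - sin(theta)*py + tx
= -0.1045*3.8 - 0.9945*7.8 + 2.2
= -5.9545


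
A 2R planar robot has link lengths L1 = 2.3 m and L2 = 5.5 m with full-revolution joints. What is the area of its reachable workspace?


r_max = L1 + L2 = 7.8 m
r_min = |L1 - L2| = 3.2 m
Area = pi*(r_max^2 - r_min^2)
= pi*(60.84 - 10.24)
= pi * 50.6
= 158.9646 m^2


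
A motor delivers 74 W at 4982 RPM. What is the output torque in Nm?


omega = 4982 * 2*pi/60 = 521.7138 rad/s
tau = P / omega = 74 / 521.7138
= 0.1418 Nm


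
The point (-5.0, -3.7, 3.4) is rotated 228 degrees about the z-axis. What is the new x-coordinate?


Rotation about z-axis: x' = x*cos(theta) - y*sin(theta)
= -5.0 * -0.6691 - -3.7 * -0.7431
= 0.596


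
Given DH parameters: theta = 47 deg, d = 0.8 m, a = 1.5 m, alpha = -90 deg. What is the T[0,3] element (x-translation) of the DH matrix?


T[0,3] = a * cos(theta)
= 1.5 * cos(47 deg)
= 1.5 * 0.682
= 1.023


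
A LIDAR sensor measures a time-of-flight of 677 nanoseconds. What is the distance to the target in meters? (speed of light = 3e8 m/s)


tof = 677 ns = 6.77e-07 s
dist = c * tof / 2
= 3e8 * 6.77e-07 / 2
= 101.55 m


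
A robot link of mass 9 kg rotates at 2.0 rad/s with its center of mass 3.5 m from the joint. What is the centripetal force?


F = m * omega^2 * r
= 9 * 2.0^2 * 3.5
= 9 * 4.0 * 3.5
= 126.0 N


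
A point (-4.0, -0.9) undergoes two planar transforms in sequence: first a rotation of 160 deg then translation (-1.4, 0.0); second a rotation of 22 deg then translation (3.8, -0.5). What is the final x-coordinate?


After transform 1:
x1 = cos(160)*-4.0 - sin(160)*-0.9 + -1.4 = 2.6666
y1 = sin(160)*-4.0 + cos(160)*-0.9 + 0.0 = -0.5224
After transform 2:
x2 = cos(22)*2.6666 - sin(22)*-0.5224 + 3.8
= 6.4681


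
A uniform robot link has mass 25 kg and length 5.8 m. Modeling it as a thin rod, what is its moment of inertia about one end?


I = (1/3) * m * L^2
= (1/3) * 25 * 5.8^2
= 0.333333 * 25 * 33.64
= 280.3333 kg*m^2


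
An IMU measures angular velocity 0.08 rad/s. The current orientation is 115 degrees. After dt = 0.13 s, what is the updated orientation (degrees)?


delta_theta = w * dt = 0.08 * 0.13 = 0.0104 rad
= 0.5959 deg
theta_new = 115 + 0.5959 = 115.5959 deg


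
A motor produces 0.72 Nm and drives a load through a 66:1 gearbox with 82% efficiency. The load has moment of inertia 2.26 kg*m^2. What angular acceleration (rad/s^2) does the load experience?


tau_out = tau_motor * N * eta
= 0.72 * 66 * 0.82 = 38.9664 Nm
alpha = tau_out / I = 38.9664 / 2.26
= 17.2418 rad/s^2


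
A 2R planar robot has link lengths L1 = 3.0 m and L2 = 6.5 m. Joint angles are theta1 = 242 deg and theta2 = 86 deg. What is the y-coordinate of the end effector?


Convert angles to radians: theta1 = 4.2237, theta2 = 1.501
y = L1*sin(theta1) + L2*sin(theta1+theta2)
y = -2.6488 + -3.4445
y = -6.0933


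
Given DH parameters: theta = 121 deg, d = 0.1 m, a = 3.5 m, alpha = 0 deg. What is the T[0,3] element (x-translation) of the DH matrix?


T[0,3] = a * cos(theta)
= 3.5 * cos(121 deg)
= 3.5 * -0.515
= -1.8026


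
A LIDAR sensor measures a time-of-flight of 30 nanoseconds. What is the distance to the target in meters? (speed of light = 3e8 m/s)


tof = 30 ns = 3e-08 s
dist = c * tof / 2
= 3e8 * 3e-08 / 2
= 4.5 m


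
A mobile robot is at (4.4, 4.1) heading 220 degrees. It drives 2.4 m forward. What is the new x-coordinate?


x_new = x0 + d*cos(theta)
= 4.4 + 2.4*cos(220)
= 4.4 + -1.8385
= 2.5615


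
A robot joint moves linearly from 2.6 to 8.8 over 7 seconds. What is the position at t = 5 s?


s = t/T = 5/7 = 0.7143
p(t) = p0 + (pf-p0)*s
= 2.6 + (8.8 - 2.6) * 0.7143
= 7.0286


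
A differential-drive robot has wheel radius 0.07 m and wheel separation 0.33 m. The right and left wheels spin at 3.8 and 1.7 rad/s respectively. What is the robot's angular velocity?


vR = r*wR = 0.07*3.8 = 0.266 m/s
vL = r*wL = 0.07*1.7 = 0.119 m/s
v = (vR+vL)/2 = 0.1925 m/s
omega = (vR-vL)/L = 0.4455 rad/s
angular velocity = 0.4455 rad/s


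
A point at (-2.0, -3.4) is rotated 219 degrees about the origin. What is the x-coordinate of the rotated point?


x' = x*cos(theta) - y*sin(theta)
cos(219 deg) = -0.7771, sin(219 deg) = -0.6293
x' = -2.0 * -0.7771 - -3.4 * -0.6293
= 1.5543 - 2.1397
= -0.5854


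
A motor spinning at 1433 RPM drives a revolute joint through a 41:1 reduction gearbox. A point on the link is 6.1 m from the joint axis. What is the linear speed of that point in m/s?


omega_motor = 1433 * 2*pi/60 = 150.0634 rad/s
omega_joint = omega_motor / 41 = 3.6601 rad/s
v = omega_joint * r = 3.6601 * 6.1
= 22.3265 m/s


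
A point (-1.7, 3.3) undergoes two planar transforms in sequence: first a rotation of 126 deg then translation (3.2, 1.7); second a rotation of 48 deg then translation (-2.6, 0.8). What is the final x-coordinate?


After transform 1:
x1 = cos(126)*-1.7 - sin(126)*3.3 + 3.2 = 1.5295
y1 = sin(126)*-1.7 + cos(126)*3.3 + 1.7 = -1.615
After transform 2:
x2 = cos(48)*1.5295 - sin(48)*-1.615 + -2.6
= -0.3764


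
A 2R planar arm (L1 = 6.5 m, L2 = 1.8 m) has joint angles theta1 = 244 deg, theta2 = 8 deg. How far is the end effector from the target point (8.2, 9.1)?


End effector via forward kinematics:
x = L1*cos(t1) + L2*cos(t1+t2) = -3.4056
y = L1*sin(t1) + L2*sin(t1+t2) = -7.5541
Distance to target:
d = sqrt((8.2 - -3.4056)^2 + (9.1 - -7.5541)^2)
= sqrt(134.691 + 277.3578)
= 20.299 m


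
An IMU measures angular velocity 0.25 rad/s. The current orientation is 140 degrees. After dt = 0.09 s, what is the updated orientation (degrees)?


delta_theta = w * dt = 0.25 * 0.09 = 0.0225 rad
= 1.2892 deg
theta_new = 140 + 1.2892 = 141.2892 deg


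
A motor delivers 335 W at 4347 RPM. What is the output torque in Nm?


omega = 4347 * 2*pi/60 = 455.2168 rad/s
tau = P / omega = 335 / 455.2168
= 0.7359 Nm


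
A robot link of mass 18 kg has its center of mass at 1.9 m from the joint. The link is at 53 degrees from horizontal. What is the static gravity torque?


tau = m*g*L*cos(angle)
= 18 * 9.81 * 1.9 * cos(53 deg)
= 18 * 9.81 * 1.9 * 0.6018
= 201.9101 Nm


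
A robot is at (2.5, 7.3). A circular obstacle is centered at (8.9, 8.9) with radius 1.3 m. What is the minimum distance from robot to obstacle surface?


center_dist = sqrt((2.5-8.9)^2 + (7.3-8.9)^2)
= sqrt(40.96 + 2.56)
= 6.597
min_dist = center_dist - radius = 6.597 - 1.3 = 5.297 m


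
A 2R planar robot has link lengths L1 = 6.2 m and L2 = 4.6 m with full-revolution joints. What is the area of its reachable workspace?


r_max = L1 + L2 = 10.8 m
r_min = |L1 - L2| = 1.6 m
Area = pi*(r_max^2 - r_min^2)
= pi*(116.64 - 2.56)
= pi * 114.08
= 358.3929 m^2


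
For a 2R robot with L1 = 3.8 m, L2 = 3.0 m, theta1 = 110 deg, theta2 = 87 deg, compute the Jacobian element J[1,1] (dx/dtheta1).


J[1,1] = -L1*sin(t1) - L2*sin(t1+t2)
= -3.8*sin(110) - 3.0*sin(197)
= -2.6937


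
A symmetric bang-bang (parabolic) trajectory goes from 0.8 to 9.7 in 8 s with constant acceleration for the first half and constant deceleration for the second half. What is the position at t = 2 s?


Symmetric rest-to-rest: each phase covers (pf-p0)/2 in time T/2. 0.5*a*(T/2)^2 = (pf-p0)/2 => a = 4*(pf-p0)/T^2
a = 4*(9.7-0.8)/8^2 = 0.5562
t = 2 is in the acceleration phase (t <= T/2).
p = p0 + 0.5*a*t^2 = 0.8 + 0.5*0.5562*2^2
= 1.9125


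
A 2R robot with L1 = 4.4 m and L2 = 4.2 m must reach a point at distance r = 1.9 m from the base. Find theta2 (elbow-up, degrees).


cos(theta2) = (r^2 - L1^2 - L2^2) / (2*L1*L2)
cos(theta2) = (3.61 - 19.36 - 17.64) / 36.96
cos(theta2) = -0.903409
theta2 = 154.6099 degrees


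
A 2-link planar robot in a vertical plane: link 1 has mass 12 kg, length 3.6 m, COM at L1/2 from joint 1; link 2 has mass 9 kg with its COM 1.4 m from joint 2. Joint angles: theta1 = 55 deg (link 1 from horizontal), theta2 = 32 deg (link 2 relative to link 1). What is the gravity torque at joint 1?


Horizontal distance from joint 1 to link-1 COM:
  x_c1 = (L1/2)*cos(t1) = 1.8 * 0.5736 = 1.0324 m
Horizontal distance from joint 1 to link-2 COM:
  x_c2 = L1*cos(t1) + Lc2*cos(t1+t2)
       = 3.6*0.5736 + 1.4*0.0523 = 2.1381 m
tau1 = m1*g*x_c1 + m2*g*x_c2
     = 12*9.81*1.0324 + 9*9.81*2.1381
     = 121.5386 + 188.7769
     = 310.3154 Nm


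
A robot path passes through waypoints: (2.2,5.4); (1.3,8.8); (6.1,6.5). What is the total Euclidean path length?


Segment lengths:
  seg1 = sqrt((-0.9)^2 + (3.4)^2) = 3.5171
  seg2 = sqrt((4.8)^2 + (-2.3)^2) = 5.3226
Total = 8.8397


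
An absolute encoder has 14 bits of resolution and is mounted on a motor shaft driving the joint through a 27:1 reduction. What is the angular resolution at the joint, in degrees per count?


counts = 2^14 = 16384
effective counts at joint = 16384 * 27 = 442368
resolution = 360 / 442368
= 8.1380e-04 deg/count


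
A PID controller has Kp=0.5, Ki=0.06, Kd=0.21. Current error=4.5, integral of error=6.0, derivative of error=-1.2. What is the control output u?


u = Kp*e + Ki*int(e) + Kd*de/dt
= 0.5*4.5 + 0.06*6.0 + 0.21*(-1.2)
= 2.25 + 0.36 + -0.252
= 2.358


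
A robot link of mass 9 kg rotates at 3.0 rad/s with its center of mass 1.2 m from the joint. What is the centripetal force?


F = m * omega^2 * r
= 9 * 3.0^2 * 1.2
= 9 * 9.0 * 1.2
= 97.2 N


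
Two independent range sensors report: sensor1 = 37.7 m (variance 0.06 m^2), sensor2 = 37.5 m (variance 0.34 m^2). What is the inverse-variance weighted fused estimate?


w1 = (1/var1) / (1/var1 + 1/var2)
   = 16.6667 / (16.6667 + 2.9412) = 0.85
w2 = 1 - w1 = 0.15
fused = w1*s1 + w2*s2 = 32.045 + 5.625
= 37.67 m


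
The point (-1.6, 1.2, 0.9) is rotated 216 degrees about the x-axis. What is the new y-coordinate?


Rotation about x-axis: y' = y*cos(theta) - z*sin(theta)
= 1.2 * -0.809 - 0.9 * -0.5878
= -0.4418


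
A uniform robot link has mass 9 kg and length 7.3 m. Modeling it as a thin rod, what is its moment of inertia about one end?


I = (1/3) * m * L^2
= (1/3) * 9 * 7.3^2
= 0.333333 * 9 * 53.29
= 159.87 kg*m^2


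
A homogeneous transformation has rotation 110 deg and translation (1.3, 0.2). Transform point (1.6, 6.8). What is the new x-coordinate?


x' = cos(theta)*px - sin(theta)*py + tx
= -0.342*1.6 - 0.9397*6.8 + 1.3
= -5.6371


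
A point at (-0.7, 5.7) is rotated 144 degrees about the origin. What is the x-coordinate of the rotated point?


x' = x*cos(theta) - y*sin(theta)
cos(144 deg) = -0.809, sin(144 deg) = 0.5878
x' = -0.7 * -0.809 - 5.7 * 0.5878
= 0.5663 - 3.3504
= -2.7841


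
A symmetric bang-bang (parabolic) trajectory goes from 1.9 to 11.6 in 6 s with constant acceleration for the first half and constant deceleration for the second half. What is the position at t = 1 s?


Symmetric rest-to-rest: each phase covers (pf-p0)/2 in time T/2. 0.5*a*(T/2)^2 = (pf-p0)/2 => a = 4*(pf-p0)/T^2
a = 4*(11.6-1.9)/6^2 = 1.0778
t = 1 is in the acceleration phase (t <= T/2).
p = p0 + 0.5*a*t^2 = 1.9 + 0.5*1.0778*1^2
= 2.4389


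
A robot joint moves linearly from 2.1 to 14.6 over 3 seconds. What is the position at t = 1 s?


s = t/T = 1/3 = 0.3333
p(t) = p0 + (pf-p0)*s
= 2.1 + (14.6 - 2.1) * 0.3333
= 6.2667


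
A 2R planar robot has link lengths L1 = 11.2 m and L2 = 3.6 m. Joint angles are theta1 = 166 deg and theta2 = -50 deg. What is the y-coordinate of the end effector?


Convert angles to radians: theta1 = 2.8972, theta2 = -0.8727
y = L1*sin(theta1) + L2*sin(theta1+theta2)
y = 2.7095 + 3.2357
y = 5.9452


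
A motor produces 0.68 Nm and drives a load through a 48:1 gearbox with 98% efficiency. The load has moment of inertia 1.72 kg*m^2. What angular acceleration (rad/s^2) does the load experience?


tau_out = tau_motor * N * eta
= 0.68 * 48 * 0.98 = 31.9872 Nm
alpha = tau_out / I = 31.9872 / 1.72
= 18.5972 rad/s^2


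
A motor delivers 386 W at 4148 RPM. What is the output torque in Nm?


omega = 4148 * 2*pi/60 = 434.3775 rad/s
tau = P / omega = 386 / 434.3775
= 0.8886 Nm


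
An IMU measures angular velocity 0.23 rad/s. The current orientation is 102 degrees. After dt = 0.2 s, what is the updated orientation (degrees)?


delta_theta = w * dt = 0.23 * 0.2 = 0.046 rad
= 2.6356 deg
theta_new = 102 + 2.6356 = 104.6356 deg


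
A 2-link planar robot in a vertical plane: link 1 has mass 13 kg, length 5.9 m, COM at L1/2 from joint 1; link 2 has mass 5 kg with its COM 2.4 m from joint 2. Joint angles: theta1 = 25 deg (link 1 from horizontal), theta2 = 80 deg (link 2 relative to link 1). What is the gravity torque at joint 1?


Horizontal distance from joint 1 to link-1 COM:
  x_c1 = (L1/2)*cos(t1) = 2.95 * 0.9063 = 2.6736 m
Horizontal distance from joint 1 to link-2 COM:
  x_c2 = L1*cos(t1) + Lc2*cos(t1+t2)
       = 5.9*0.9063 + 2.4*-0.2588 = 4.7261 m
tau1 = m1*g*x_c1 + m2*g*x_c2
     = 13*9.81*2.6736 + 5*9.81*4.7261
     = 340.9652 + 231.8128
     = 572.778 Nm


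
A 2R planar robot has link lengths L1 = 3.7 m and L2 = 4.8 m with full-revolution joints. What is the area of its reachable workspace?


r_max = L1 + L2 = 8.5 m
r_min = |L1 - L2| = 1.1 m
Area = pi*(r_max^2 - r_min^2)
= pi*(72.25 - 1.21)
= pi * 71.04
= 223.1787 m^2


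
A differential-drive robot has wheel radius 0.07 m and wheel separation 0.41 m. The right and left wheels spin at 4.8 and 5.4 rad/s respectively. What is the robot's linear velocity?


vR = r*wR = 0.07*4.8 = 0.336 m/s
vL = r*wL = 0.07*5.4 = 0.378 m/s
v = (vR+vL)/2 = 0.357 m/s
omega = (vR-vL)/L = -0.1024 rad/s
linear velocity = 0.357 m/s


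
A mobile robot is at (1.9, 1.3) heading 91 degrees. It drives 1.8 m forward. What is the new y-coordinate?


y_new = y0 + d*sin(theta)
= 1.3 + 1.8*sin(91)
= 1.3 + 1.7997
= 3.0997


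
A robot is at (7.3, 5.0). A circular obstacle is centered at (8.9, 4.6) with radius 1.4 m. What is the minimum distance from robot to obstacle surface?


center_dist = sqrt((7.3-8.9)^2 + (5.0-4.6)^2)
= sqrt(2.56 + 0.16)
= 1.6492
min_dist = center_dist - radius = 1.6492 - 1.4 = 0.2492 m


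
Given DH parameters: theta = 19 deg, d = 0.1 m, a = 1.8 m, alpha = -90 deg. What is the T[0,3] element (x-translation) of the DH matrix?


T[0,3] = a * cos(theta)
= 1.8 * cos(19 deg)
= 1.8 * 0.9455
= 1.7019


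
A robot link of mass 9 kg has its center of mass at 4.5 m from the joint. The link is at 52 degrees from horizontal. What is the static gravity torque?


tau = m*g*L*cos(angle)
= 9 * 9.81 * 4.5 * cos(52 deg)
= 9 * 9.81 * 4.5 * 0.6157
= 244.6054 Nm


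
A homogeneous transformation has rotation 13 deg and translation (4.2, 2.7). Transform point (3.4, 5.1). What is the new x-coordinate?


x' = cos(theta)*px - sin(theta)*py + tx
= 0.9744*3.4 - 0.225*5.1 + 4.2
= 6.3656


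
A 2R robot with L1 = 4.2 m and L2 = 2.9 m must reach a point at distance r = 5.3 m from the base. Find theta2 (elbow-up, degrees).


cos(theta2) = (r^2 - L1^2 - L2^2) / (2*L1*L2)
cos(theta2) = (28.09 - 17.64 - 8.41) / 24.36
cos(theta2) = 0.083744
theta2 = 85.1962 degrees


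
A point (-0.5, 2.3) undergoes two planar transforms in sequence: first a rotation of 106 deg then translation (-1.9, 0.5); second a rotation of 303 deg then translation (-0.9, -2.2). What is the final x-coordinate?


After transform 1:
x1 = cos(106)*-0.5 - sin(106)*2.3 + -1.9 = -3.9731
y1 = sin(106)*-0.5 + cos(106)*2.3 + 0.5 = -0.6146
After transform 2:
x2 = cos(303)*-3.9731 - sin(303)*-0.6146 + -0.9
= -3.5793


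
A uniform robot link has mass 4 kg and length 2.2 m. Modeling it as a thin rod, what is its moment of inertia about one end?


I = (1/3) * m * L^2
= (1/3) * 4 * 2.2^2
= 0.333333 * 4 * 4.84
= 6.4533 kg*m^2


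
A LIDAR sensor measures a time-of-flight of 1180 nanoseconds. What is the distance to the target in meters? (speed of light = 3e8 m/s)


tof = 1180 ns = 1.18e-06 s
dist = c * tof / 2
= 3e8 * 1.18e-06 / 2
= 177.0 m


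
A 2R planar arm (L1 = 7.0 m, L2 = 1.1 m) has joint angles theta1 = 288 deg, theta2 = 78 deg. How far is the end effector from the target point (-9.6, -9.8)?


End effector via forward kinematics:
x = L1*cos(t1) + L2*cos(t1+t2) = 3.2571
y = L1*sin(t1) + L2*sin(t1+t2) = -6.5424
Distance to target:
d = sqrt((-9.6 - 3.2571)^2 + (-9.8 - -6.5424)^2)
= sqrt(165.3048 + 10.6119)
= 13.2634 m


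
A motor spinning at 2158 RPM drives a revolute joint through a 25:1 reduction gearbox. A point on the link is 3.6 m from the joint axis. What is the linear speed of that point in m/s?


omega_motor = 2158 * 2*pi/60 = 225.9852 rad/s
omega_joint = omega_motor / 25 = 9.0394 rad/s
v = omega_joint * r = 9.0394 * 3.6
= 32.5419 m/s


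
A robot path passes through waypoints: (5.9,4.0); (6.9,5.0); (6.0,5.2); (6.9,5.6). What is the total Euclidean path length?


Segment lengths:
  seg1 = sqrt((1.0)^2 + (1.0)^2) = 1.4142
  seg2 = sqrt((-0.9)^2 + (0.2)^2) = 0.922
  seg3 = sqrt((0.9)^2 + (0.4)^2) = 0.9849
Total = 3.3211


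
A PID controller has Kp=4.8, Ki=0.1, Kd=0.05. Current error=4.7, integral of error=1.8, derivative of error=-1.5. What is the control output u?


u = Kp*e + Ki*int(e) + Kd*de/dt
= 4.8*4.7 + 0.1*1.8 + 0.05*(-1.5)
= 22.56 + 0.18 + -0.075
= 22.665


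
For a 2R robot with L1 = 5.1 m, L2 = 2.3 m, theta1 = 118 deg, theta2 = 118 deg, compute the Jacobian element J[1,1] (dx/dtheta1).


J[1,1] = -L1*sin(t1) - L2*sin(t1+t2)
= -5.1*sin(118) - 2.3*sin(236)
= -2.5962


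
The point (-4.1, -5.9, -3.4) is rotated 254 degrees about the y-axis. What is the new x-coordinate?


Rotation about y-axis: x' = x*cos(theta) + z*sin(theta)
= -4.1 * -0.2756 + -3.4 * -0.9613
= 4.3984


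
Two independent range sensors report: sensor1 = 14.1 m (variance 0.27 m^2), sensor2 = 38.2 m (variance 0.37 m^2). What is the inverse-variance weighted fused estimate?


w1 = (1/var1) / (1/var1 + 1/var2)
   = 3.7037 / (3.7037 + 2.7027) = 0.5781
w2 = 1 - w1 = 0.4219
fused = w1*s1 + w2*s2 = 8.1516 + 16.1156
= 24.2672 m


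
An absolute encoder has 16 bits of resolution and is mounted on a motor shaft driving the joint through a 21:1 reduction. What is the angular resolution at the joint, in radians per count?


counts = 2^16 = 65536
effective counts at joint = 65536 * 21 = 1376256
resolution = 2*pi / 1376256
= 4.5654e-06 rad/count


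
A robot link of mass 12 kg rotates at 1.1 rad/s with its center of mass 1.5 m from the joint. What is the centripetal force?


F = m * omega^2 * r
= 12 * 1.1^2 * 1.5
= 12 * 1.21 * 1.5
= 21.78 N


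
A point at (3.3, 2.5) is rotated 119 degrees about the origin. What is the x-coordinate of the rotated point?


x' = x*cos(theta) - y*sin(theta)
cos(119 deg) = -0.4848, sin(119 deg) = 0.8746
x' = 3.3 * -0.4848 - 2.5 * 0.8746
= -1.5999 - 2.1865
= -3.7864


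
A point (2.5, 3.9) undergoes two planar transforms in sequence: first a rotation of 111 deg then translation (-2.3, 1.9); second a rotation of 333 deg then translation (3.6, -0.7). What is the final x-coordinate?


After transform 1:
x1 = cos(111)*2.5 - sin(111)*3.9 + -2.3 = -6.8369
y1 = sin(111)*2.5 + cos(111)*3.9 + 1.9 = 2.8363
After transform 2:
x2 = cos(333)*-6.8369 - sin(333)*2.8363 + 3.6
= -1.204


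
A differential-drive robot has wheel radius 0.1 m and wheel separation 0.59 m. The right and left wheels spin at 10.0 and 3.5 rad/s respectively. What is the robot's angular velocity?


vR = r*wR = 0.1*10.0 = 1.0 m/s
vL = r*wL = 0.1*3.5 = 0.35 m/s
v = (vR+vL)/2 = 0.675 m/s
omega = (vR-vL)/L = 1.1017 rad/s
angular velocity = 1.1017 rad/s


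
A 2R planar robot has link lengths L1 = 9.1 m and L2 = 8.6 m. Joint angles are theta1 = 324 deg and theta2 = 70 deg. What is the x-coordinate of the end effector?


Convert angles to radians: theta1 = 5.6549, theta2 = 1.2217
x = L1*cos(theta1) + L2*cos(theta1+theta2)
x = 7.3621 + 7.1297
x = 14.4918


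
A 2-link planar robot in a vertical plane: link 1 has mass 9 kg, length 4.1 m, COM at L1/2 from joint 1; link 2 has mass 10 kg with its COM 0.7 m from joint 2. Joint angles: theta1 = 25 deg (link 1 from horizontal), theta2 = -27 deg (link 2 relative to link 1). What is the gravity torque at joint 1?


Horizontal distance from joint 1 to link-1 COM:
  x_c1 = (L1/2)*cos(t1) = 2.05 * 0.9063 = 1.8579 m
Horizontal distance from joint 1 to link-2 COM:
  x_c2 = L1*cos(t1) + Lc2*cos(t1+t2)
       = 4.1*0.9063 + 0.7*0.9994 = 4.4154 m
tau1 = m1*g*x_c1 + m2*g*x_c2
     = 9*9.81*1.8579 + 10*9.81*4.4154
     = 164.0367 + 433.1542
     = 597.1909 Nm


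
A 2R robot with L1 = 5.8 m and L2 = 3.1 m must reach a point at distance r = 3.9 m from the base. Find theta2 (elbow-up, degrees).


cos(theta2) = (r^2 - L1^2 - L2^2) / (2*L1*L2)
cos(theta2) = (15.21 - 33.64 - 9.61) / 35.96
cos(theta2) = -0.779755
theta2 = 141.2382 degrees


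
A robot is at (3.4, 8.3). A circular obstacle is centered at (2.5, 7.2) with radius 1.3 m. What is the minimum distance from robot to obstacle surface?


center_dist = sqrt((3.4-2.5)^2 + (8.3-7.2)^2)
= sqrt(0.81 + 1.21)
= 1.4213
min_dist = center_dist - radius = 1.4213 - 1.3 = 0.1213 m


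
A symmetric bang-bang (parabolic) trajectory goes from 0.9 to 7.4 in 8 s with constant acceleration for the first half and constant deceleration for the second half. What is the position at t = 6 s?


Symmetric rest-to-rest: each phase covers (pf-p0)/2 in time T/2. 0.5*a*(T/2)^2 = (pf-p0)/2 => a = 4*(pf-p0)/T^2
a = 4*(7.4-0.9)/8^2 = 0.4062
t = 6 is in the deceleration phase (t > T/2).
p = pf - 0.5*a*(T-t)^2 = 7.4 - 0.5*0.4062*2^2
= 6.5875


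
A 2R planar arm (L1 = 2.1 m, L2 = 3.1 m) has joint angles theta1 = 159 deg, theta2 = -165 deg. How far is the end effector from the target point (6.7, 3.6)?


End effector via forward kinematics:
x = L1*cos(t1) + L2*cos(t1+t2) = 1.1225
y = L1*sin(t1) + L2*sin(t1+t2) = 0.4285
Distance to target:
d = sqrt((6.7 - 1.1225)^2 + (3.6 - 0.4285)^2)
= sqrt(31.1085 + 10.0582)
= 6.4161 m


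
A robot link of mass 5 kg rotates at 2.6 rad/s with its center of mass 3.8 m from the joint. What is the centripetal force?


F = m * omega^2 * r
= 5 * 2.6^2 * 3.8
= 5 * 6.76 * 3.8
= 128.44 N


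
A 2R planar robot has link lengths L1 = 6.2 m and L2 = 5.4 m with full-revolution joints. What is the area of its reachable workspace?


r_max = L1 + L2 = 11.6 m
r_min = |L1 - L2| = 0.8 m
Area = pi*(r_max^2 - r_min^2)
= pi*(134.56 - 0.64)
= pi * 133.92
= 420.7221 m^2


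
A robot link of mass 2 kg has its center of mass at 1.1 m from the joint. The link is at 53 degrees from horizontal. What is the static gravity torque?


tau = m*g*L*cos(angle)
= 2 * 9.81 * 1.1 * cos(53 deg)
= 2 * 9.81 * 1.1 * 0.6018
= 12.9884 Nm


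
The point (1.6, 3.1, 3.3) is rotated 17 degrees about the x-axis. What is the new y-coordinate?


Rotation about x-axis: y' = y*cos(theta) - z*sin(theta)
= 3.1 * 0.9563 - 3.3 * 0.2924
= 1.9997


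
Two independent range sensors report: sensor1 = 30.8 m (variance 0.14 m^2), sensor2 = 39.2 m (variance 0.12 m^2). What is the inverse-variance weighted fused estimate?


w1 = (1/var1) / (1/var1 + 1/var2)
   = 7.1429 / (7.1429 + 8.3333) = 0.4615
w2 = 1 - w1 = 0.5385
fused = w1*s1 + w2*s2 = 14.2154 + 21.1077
= 35.3231 m


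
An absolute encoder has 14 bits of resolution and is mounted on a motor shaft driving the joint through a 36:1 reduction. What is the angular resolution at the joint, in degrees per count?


counts = 2^14 = 16384
effective counts at joint = 16384 * 36 = 589824
resolution = 360 / 589824
= 6.1035e-04 deg/count


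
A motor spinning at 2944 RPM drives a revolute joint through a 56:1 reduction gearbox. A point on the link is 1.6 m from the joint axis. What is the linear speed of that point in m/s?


omega_motor = 2944 * 2*pi/60 = 308.295 rad/s
omega_joint = omega_motor / 56 = 5.5053 rad/s
v = omega_joint * r = 5.5053 * 1.6
= 8.8084 m/s


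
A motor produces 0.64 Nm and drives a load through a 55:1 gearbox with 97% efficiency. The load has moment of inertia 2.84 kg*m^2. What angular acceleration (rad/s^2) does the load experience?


tau_out = tau_motor * N * eta
= 0.64 * 55 * 0.97 = 34.144 Nm
alpha = tau_out / I = 34.144 / 2.84
= 12.0225 rad/s^2


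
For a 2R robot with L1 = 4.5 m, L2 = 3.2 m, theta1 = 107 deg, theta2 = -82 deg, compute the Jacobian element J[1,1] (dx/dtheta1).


J[1,1] = -L1*sin(t1) - L2*sin(t1+t2)
= -4.5*sin(107) - 3.2*sin(25)
= -5.6557


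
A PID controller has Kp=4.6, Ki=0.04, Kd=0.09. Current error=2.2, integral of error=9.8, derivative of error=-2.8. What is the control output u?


u = Kp*e + Ki*int(e) + Kd*de/dt
= 4.6*2.2 + 0.04*9.8 + 0.09*(-2.8)
= 10.12 + 0.392 + -0.252
= 10.26


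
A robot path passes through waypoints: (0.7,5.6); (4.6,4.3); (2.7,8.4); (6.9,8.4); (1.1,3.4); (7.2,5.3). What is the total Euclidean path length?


Segment lengths:
  seg1 = sqrt((3.9)^2 + (-1.3)^2) = 4.111
  seg2 = sqrt((-1.9)^2 + (4.1)^2) = 4.5188
  seg3 = sqrt((4.2)^2 + (0.0)^2) = 4.2
  seg4 = sqrt((-5.8)^2 + (-5.0)^2) = 7.6577
  seg5 = sqrt((6.1)^2 + (1.9)^2) = 6.3891
Total = 26.8765


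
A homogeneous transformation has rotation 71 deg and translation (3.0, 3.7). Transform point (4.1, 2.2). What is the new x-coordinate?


x' = cos(theta)*px - sin(theta)*py + tx
= 0.3256*4.1 - 0.9455*2.2 + 3.0
= 2.2547


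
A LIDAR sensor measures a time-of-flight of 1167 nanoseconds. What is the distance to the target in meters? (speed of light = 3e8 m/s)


tof = 1167 ns = 1.167e-06 s
dist = c * tof / 2
= 3e8 * 1.167e-06 / 2
= 175.05 m


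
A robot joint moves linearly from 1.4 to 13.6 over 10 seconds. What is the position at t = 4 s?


s = t/T = 4/10 = 0.4
p(t) = p0 + (pf-p0)*s
= 1.4 + (13.6 - 1.4) * 0.4
= 6.28


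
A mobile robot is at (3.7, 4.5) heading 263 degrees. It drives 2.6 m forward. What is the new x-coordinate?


x_new = x0 + d*cos(theta)
= 3.7 + 2.6*cos(263)
= 3.7 + -0.3169
= 3.3831


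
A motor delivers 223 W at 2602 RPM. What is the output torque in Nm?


omega = 2602 * 2*pi/60 = 272.4808 rad/s
tau = P / omega = 223 / 272.4808
= 0.8184 Nm


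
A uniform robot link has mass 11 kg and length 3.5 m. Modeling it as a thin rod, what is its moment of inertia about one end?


I = (1/3) * m * L^2
= (1/3) * 11 * 3.5^2
= 0.333333 * 11 * 12.25
= 44.9167 kg*m^2


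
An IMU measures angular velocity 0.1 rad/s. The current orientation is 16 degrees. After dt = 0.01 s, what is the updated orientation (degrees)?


delta_theta = w * dt = 0.1 * 0.01 = 0.001 rad
= 0.0573 deg
theta_new = 16 + 0.0573 = 16.0573 deg


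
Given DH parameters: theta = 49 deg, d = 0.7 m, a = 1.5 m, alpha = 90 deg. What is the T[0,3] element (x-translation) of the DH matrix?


T[0,3] = a * cos(theta)
= 1.5 * cos(49 deg)
= 1.5 * 0.6561
= 0.9841


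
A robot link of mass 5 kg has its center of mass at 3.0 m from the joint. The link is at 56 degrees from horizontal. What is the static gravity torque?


tau = m*g*L*cos(angle)
= 5 * 9.81 * 3.0 * cos(56 deg)
= 5 * 9.81 * 3.0 * 0.5592
= 82.2852 Nm


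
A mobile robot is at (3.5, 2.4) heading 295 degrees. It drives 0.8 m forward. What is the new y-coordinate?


y_new = y0 + d*sin(theta)
= 2.4 + 0.8*sin(295)
= 2.4 + -0.725
= 1.675


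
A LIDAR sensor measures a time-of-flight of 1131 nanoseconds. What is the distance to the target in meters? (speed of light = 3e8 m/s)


tof = 1131 ns = 1.131e-06 s
dist = c * tof / 2
= 3e8 * 1.131e-06 / 2
= 169.65 m


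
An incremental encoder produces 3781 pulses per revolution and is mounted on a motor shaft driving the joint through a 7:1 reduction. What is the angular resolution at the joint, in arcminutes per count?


counts per rev = 3781
effective counts at joint = 3781 * 7 = 26467
resolution = 360*60 / 26467
= 0.8161 arcmin/count


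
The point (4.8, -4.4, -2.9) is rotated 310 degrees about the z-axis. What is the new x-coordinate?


Rotation about z-axis: x' = x*cos(theta) - y*sin(theta)
= 4.8 * 0.6428 - -4.4 * -0.766
= -0.2852


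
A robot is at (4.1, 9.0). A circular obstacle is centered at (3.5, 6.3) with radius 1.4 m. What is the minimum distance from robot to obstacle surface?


center_dist = sqrt((4.1-3.5)^2 + (9.0-6.3)^2)
= sqrt(0.36 + 7.29)
= 2.7659
min_dist = center_dist - radius = 2.7659 - 1.4 = 1.3659 m


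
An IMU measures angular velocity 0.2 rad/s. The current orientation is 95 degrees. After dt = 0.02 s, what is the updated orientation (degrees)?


delta_theta = w * dt = 0.2 * 0.02 = 0.004 rad
= 0.2292 deg
theta_new = 95 + 0.2292 = 95.2292 deg


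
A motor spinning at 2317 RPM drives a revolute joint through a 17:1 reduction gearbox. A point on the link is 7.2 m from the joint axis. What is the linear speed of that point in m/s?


omega_motor = 2317 * 2*pi/60 = 242.6357 rad/s
omega_joint = omega_motor / 17 = 14.2727 rad/s
v = omega_joint * r = 14.2727 * 7.2
= 102.7633 m/s


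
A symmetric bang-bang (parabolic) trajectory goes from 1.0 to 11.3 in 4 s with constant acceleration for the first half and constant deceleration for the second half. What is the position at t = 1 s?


Symmetric rest-to-rest: each phase covers (pf-p0)/2 in time T/2. 0.5*a*(T/2)^2 = (pf-p0)/2 => a = 4*(pf-p0)/T^2
a = 4*(11.3-1.0)/4^2 = 2.575
t = 1 is in the acceleration phase (t <= T/2).
p = p0 + 0.5*a*t^2 = 1.0 + 0.5*2.575*1^2
= 2.2875
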